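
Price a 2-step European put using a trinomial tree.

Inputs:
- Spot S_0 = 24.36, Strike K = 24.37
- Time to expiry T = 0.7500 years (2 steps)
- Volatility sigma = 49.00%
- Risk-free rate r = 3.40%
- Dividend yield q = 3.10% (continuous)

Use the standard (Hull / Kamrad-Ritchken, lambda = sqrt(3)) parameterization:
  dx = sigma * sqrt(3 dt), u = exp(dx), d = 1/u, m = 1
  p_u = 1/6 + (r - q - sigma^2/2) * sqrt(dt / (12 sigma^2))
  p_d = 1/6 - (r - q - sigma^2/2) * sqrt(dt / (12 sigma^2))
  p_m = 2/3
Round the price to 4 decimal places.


Answer: Price = V(0,0) = 3.3585

Derivation:
dt = T/N = 0.375000; dx = sigma*sqrt(3*dt) = 0.519723
u = exp(dx) = 1.681563; d = 1/u = 0.594685
p_u = 0.124439, p_m = 0.666667, p_d = 0.208895
Discount per step: exp(-r*dt) = 0.987331
Stock lattice S(k, j) with j the centered position index:
  k=0: S(0,+0) = 24.3600
  k=1: S(1,-1) = 14.4865; S(1,+0) = 24.3600; S(1,+1) = 40.9629
  k=2: S(2,-2) = 8.6149; S(2,-1) = 14.4865; S(2,+0) = 24.3600; S(2,+1) = 40.9629; S(2,+2) = 68.8816
Terminal payoffs V(N, j) = max(K - S_T, 0):
  V(2,-2) = 15.755081; V(2,-1) = 9.883474; V(2,+0) = 0.010000; V(2,+1) = 0.000000; V(2,+2) = 0.000000
Backward induction: V(k, j) = exp(-r*dt) * [p_u * V(k+1, j+1) + p_m * V(k+1, j) + p_d * V(k+1, j-1)]
  V(1,-1) = exp(-r*dt) * [p_u*0.010000 + p_m*9.883474 + p_d*15.755081] = 9.756192
  V(1,+0) = exp(-r*dt) * [p_u*0.000000 + p_m*0.010000 + p_d*9.883474] = 2.045030
  V(1,+1) = exp(-r*dt) * [p_u*0.000000 + p_m*0.000000 + p_d*0.010000] = 0.002062
  V(0,+0) = exp(-r*dt) * [p_u*0.002062 + p_m*2.045030 + p_d*9.756192] = 3.358531


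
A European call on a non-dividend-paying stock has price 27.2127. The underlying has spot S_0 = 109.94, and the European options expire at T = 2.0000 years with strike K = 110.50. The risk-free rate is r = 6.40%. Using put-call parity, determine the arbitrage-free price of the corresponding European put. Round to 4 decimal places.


Answer: Put price = 14.4965

Derivation:
Put-call parity: C - P = S_0 * exp(-qT) - K * exp(-rT).
S_0 * exp(-qT) = 109.9400 * 1.00000000 = 109.94000000
K * exp(-rT) = 110.5000 * 0.87985338 = 97.22379840
P = C - S*exp(-qT) + K*exp(-rT)
P = 27.2127 - 109.94000000 + 97.22379840 = 14.4965


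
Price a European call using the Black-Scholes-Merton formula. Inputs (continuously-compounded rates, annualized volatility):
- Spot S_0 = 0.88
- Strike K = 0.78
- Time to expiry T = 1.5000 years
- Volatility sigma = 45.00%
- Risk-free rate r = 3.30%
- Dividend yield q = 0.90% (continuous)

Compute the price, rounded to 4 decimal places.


Answer: Price = 0.2446

Derivation:
d1 = (ln(S/K) + (r - q + 0.5*sigma^2) * T) / (sigma * sqrt(T)) = 0.55975919
d2 = d1 - sigma * sqrt(T) = 0.00862400
exp(-rT) = 0.95170516; exp(-qT) = 0.98659072
C = S_0 * exp(-qT) * N(d1) - K * exp(-rT) * N(d2)
N(d1) = 0.71217815; N(d2) = 0.50344043
C = 0.8800 * 0.98659072 * 0.71217815 - 0.7800 * 0.95170516 * 0.50344043 = 0.2446


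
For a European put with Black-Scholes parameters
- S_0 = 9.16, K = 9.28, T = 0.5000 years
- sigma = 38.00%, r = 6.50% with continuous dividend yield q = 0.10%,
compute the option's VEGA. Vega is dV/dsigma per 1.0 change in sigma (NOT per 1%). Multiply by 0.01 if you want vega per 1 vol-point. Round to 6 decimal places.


Answer: Vega = 2.528992

Derivation:
d1 = 0.2050037724; d2 = -0.0636968045
phi(d1) = 0.3906466615; exp(-qT) = 0.9995001250; exp(-rT) = 0.9680224498
Vega = S * exp(-qT) * phi(d1) * sqrt(T) = 9.1600 * 0.9995001250 * 0.3906466615 * 0.7071067812 = 2.528992


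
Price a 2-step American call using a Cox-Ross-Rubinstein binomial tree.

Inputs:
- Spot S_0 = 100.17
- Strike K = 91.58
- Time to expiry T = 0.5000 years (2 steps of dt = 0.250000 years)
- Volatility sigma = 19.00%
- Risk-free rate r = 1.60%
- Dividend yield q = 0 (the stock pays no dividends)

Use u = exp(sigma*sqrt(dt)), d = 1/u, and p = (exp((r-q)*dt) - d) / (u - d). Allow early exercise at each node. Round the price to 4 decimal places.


Answer: Price = V(0,0) = 11.5114

Derivation:
dt = T/N = 0.250000
u = exp(sigma*sqrt(dt)) = 1.099659; d = 1/u = 0.909373
p = (exp((r-q)*dt) - d) / (u - d) = 0.497331
Discount per step: exp(-r*dt) = 0.996008
Stock lattice S(k, i) with i counting down-moves:
  k=0: S(0,0) = 100.1700
  k=1: S(1,0) = 110.1528; S(1,1) = 91.0919
  k=2: S(2,0) = 121.1305; S(2,1) = 100.1700; S(2,2) = 82.8365
Terminal payoffs V(N, i) = max(S_T - K, 0):
  V(2,0) = 29.550532; V(2,1) = 8.590000; V(2,2) = 0.000000
Backward induction: V(k, i) = exp(-r*dt) * [p * V(k+1, i) + (1-p) * V(k+1, i+1)]; then take max(V_cont, immediate exercise) for American.
  V(1,0) = exp(-r*dt) * [p*29.550532 + (1-p)*8.590000] = 18.938416; exercise = 18.572828; V(1,0) = max -> 18.938416
  V(1,1) = exp(-r*dt) * [p*8.590000 + (1-p)*0.000000] = 4.255019; exercise = 0.000000; V(1,1) = max -> 4.255019
  V(0,0) = exp(-r*dt) * [p*18.938416 + (1-p)*4.255019] = 11.511389; exercise = 8.590000; V(0,0) = max -> 11.511389


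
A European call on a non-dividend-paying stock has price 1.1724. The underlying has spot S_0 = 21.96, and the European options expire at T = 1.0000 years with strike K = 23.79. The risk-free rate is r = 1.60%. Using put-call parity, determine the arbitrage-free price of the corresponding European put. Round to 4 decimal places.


Answer: Put price = 2.6248

Derivation:
Put-call parity: C - P = S_0 * exp(-qT) - K * exp(-rT).
S_0 * exp(-qT) = 21.9600 * 1.00000000 = 21.96000000
K * exp(-rT) = 23.7900 * 0.98412732 = 23.41238894
P = C - S*exp(-qT) + K*exp(-rT)
P = 1.1724 - 21.96000000 + 23.41238894 = 2.6248


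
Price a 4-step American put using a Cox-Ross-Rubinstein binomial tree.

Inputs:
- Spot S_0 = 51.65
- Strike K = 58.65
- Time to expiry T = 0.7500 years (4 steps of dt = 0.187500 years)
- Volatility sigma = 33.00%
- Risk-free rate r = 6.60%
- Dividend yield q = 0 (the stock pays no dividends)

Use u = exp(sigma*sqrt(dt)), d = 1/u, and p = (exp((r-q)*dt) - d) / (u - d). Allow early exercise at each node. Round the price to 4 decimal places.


Answer: Price = V(0,0) = 9.2283

Derivation:
dt = T/N = 0.187500
u = exp(sigma*sqrt(dt)) = 1.153608; d = 1/u = 0.866846
p = (exp((r-q)*dt) - d) / (u - d) = 0.507759
Discount per step: exp(-r*dt) = 0.987701
Stock lattice S(k, i) with i counting down-moves:
  k=0: S(0,0) = 51.6500
  k=1: S(1,0) = 59.5838; S(1,1) = 44.7726
  k=2: S(2,0) = 68.7364; S(2,1) = 51.6500; S(2,2) = 38.8109
  k=3: S(3,0) = 79.2948; S(3,1) = 59.5838; S(3,2) = 44.7726; S(3,3) = 33.6431
  k=4: S(4,0) = 91.4751; S(4,1) = 68.7364; S(4,2) = 51.6500; S(4,3) = 38.8109; S(4,4) = 29.1634
Terminal payoffs V(N, i) = max(K - S_T, 0):
  V(4,0) = 0.000000; V(4,1) = 0.000000; V(4,2) = 7.000000; V(4,3) = 19.839074; V(4,4) = 29.486631
Backward induction: V(k, i) = exp(-r*dt) * [p * V(k+1, i) + (1-p) * V(k+1, i+1)]; then take max(V_cont, immediate exercise) for American.
  V(3,0) = exp(-r*dt) * [p*0.000000 + (1-p)*0.000000] = 0.000000; exercise = 0.000000; V(3,0) = max -> 0.000000
  V(3,1) = exp(-r*dt) * [p*0.000000 + (1-p)*7.000000] = 3.403306; exercise = 0.000000; V(3,1) = max -> 3.403306
  V(3,2) = exp(-r*dt) * [p*7.000000 + (1-p)*19.839074] = 13.156094; exercise = 13.877415; V(3,2) = max -> 13.877415
  V(3,3) = exp(-r*dt) * [p*19.839074 + (1-p)*29.486631] = 24.285591; exercise = 25.006912; V(3,3) = max -> 25.006912
  V(2,0) = exp(-r*dt) * [p*0.000000 + (1-p)*3.403306] = 1.654642; exercise = 0.000000; V(2,0) = max -> 1.654642
  V(2,1) = exp(-r*dt) * [p*3.403306 + (1-p)*13.877415] = 8.453821; exercise = 7.000000; V(2,1) = max -> 8.453821
  V(2,2) = exp(-r*dt) * [p*13.877415 + (1-p)*25.006912] = 19.117752; exercise = 19.839074; V(2,2) = max -> 19.839074
  V(1,0) = exp(-r*dt) * [p*1.654642 + (1-p)*8.453821] = 4.939961; exercise = 0.000000; V(1,0) = max -> 4.939961
  V(1,1) = exp(-r*dt) * [p*8.453821 + (1-p)*19.839074] = 13.885206; exercise = 13.877415; V(1,1) = max -> 13.885206
  V(0,0) = exp(-r*dt) * [p*4.939961 + (1-p)*13.885206] = 9.228264; exercise = 7.000000; V(0,0) = max -> 9.228264


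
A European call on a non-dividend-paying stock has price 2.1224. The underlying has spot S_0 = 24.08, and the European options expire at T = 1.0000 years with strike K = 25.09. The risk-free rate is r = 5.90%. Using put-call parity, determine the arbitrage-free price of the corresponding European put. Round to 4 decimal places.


Put-call parity: C - P = S_0 * exp(-qT) - K * exp(-rT).
S_0 * exp(-qT) = 24.0800 * 1.00000000 = 24.08000000
K * exp(-rT) = 25.0900 * 0.94270677 = 23.65251284
P = C - S*exp(-qT) + K*exp(-rT)
P = 2.1224 - 24.08000000 + 23.65251284 = 1.6949

Answer: Put price = 1.6949


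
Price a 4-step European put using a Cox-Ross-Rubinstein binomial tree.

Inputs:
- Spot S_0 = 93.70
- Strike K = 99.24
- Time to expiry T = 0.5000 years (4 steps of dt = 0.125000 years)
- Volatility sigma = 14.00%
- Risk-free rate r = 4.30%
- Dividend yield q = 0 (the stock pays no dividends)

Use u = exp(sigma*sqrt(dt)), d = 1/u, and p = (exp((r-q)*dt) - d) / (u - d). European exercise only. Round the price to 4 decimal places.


Answer: Price = V(0,0) = 5.8967

Derivation:
dt = T/N = 0.125000
u = exp(sigma*sqrt(dt)) = 1.050743; d = 1/u = 0.951708
p = (exp((r-q)*dt) - d) / (u - d) = 0.542048
Discount per step: exp(-r*dt) = 0.994639
Stock lattice S(k, i) with i counting down-moves:
  k=0: S(0,0) = 93.7000
  k=1: S(1,0) = 98.4546; S(1,1) = 89.1750
  k=2: S(2,0) = 103.4505; S(2,1) = 93.7000; S(2,2) = 84.8685
  k=3: S(3,0) = 108.6999; S(3,1) = 98.4546; S(3,2) = 89.1750; S(3,3) = 80.7700
  k=4: S(4,0) = 114.2156; S(4,1) = 103.4505; S(4,2) = 93.7000; S(4,3) = 84.8685; S(4,4) = 76.8694
Terminal payoffs V(N, i) = max(K - S_T, 0):
  V(4,0) = 0.000000; V(4,1) = 0.000000; V(4,2) = 5.540000; V(4,3) = 14.371480; V(4,4) = 22.370568
Backward induction: V(k, i) = exp(-r*dt) * [p * V(k+1, i) + (1-p) * V(k+1, i+1)].
  V(3,0) = exp(-r*dt) * [p*0.000000 + (1-p)*0.000000] = 0.000000
  V(3,1) = exp(-r*dt) * [p*0.000000 + (1-p)*5.540000] = 2.523455
  V(3,2) = exp(-r*dt) * [p*5.540000 + (1-p)*14.371480] = 9.533017
  V(3,3) = exp(-r*dt) * [p*14.371480 + (1-p)*22.370568] = 17.938003
  V(2,0) = exp(-r*dt) * [p*0.000000 + (1-p)*2.523455] = 1.149427
  V(2,1) = exp(-r*dt) * [p*2.523455 + (1-p)*9.533017] = 5.702765
  V(2,2) = exp(-r*dt) * [p*9.533017 + (1-p)*17.938003] = 13.310363
  V(1,0) = exp(-r*dt) * [p*1.149427 + (1-p)*5.702765] = 3.217298
  V(1,1) = exp(-r*dt) * [p*5.702765 + (1-p)*13.310363] = 9.137435
  V(0,0) = exp(-r*dt) * [p*3.217298 + (1-p)*9.137435] = 5.896658


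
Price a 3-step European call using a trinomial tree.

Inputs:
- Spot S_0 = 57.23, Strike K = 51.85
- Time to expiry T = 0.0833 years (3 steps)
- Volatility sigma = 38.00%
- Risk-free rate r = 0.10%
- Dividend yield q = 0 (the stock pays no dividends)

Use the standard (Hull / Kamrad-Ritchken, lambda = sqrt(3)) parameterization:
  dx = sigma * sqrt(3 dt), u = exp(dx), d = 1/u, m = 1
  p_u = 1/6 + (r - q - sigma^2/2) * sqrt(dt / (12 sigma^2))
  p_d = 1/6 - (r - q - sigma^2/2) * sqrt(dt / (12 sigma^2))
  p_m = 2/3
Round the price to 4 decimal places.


Answer: Price = V(0,0) = 5.9460

Derivation:
dt = T/N = 0.027767; dx = sigma*sqrt(3*dt) = 0.109675
u = exp(dx) = 1.115915; d = 1/u = 0.896126
p_u = 0.157654, p_m = 0.666667, p_d = 0.175680
Discount per step: exp(-r*dt) = 0.999972
Stock lattice S(k, j) with j the centered position index:
  k=0: S(0,+0) = 57.2300
  k=1: S(1,-1) = 51.2853; S(1,+0) = 57.2300; S(1,+1) = 63.8638
  k=2: S(2,-2) = 45.9580; S(2,-1) = 51.2853; S(2,+0) = 57.2300; S(2,+1) = 63.8638; S(2,+2) = 71.2666
  k=3: S(3,-3) = 41.1842; S(3,-2) = 45.9580; S(3,-1) = 51.2853; S(3,+0) = 57.2300; S(3,+1) = 63.8638; S(3,+2) = 71.2666; S(3,+3) = 79.5274
Terminal payoffs V(N, j) = max(S_T - K, 0):
  V(3,-3) = 0.000000; V(3,-2) = 0.000000; V(3,-1) = 0.000000; V(3,+0) = 5.380000; V(3,+1) = 12.013810; V(3,+2) = 19.416577; V(3,+3) = 27.677436
Backward induction: V(k, j) = exp(-r*dt) * [p_u * V(k+1, j+1) + p_m * V(k+1, j) + p_d * V(k+1, j-1)]
  V(2,-2) = exp(-r*dt) * [p_u*0.000000 + p_m*0.000000 + p_d*0.000000] = 0.000000
  V(2,-1) = exp(-r*dt) * [p_u*5.380000 + p_m*0.000000 + p_d*0.000000] = 0.848153
  V(2,+0) = exp(-r*dt) * [p_u*12.013810 + p_m*5.380000 + p_d*0.000000] = 5.480536
  V(2,+1) = exp(-r*dt) * [p_u*19.416577 + p_m*12.013810 + p_d*5.380000] = 12.015125
  V(2,+2) = exp(-r*dt) * [p_u*27.677436 + p_m*19.416577 + p_d*12.013810] = 19.417878
  V(1,-1) = exp(-r*dt) * [p_u*5.480536 + p_m*0.848153 + p_d*0.000000] = 1.429423
  V(1,+0) = exp(-r*dt) * [p_u*12.015125 + p_m*5.480536 + p_d*0.848153] = 5.696765
  V(1,+1) = exp(-r*dt) * [p_u*19.417878 + p_m*12.015125 + p_d*5.480536] = 12.033868
  V(0,+0) = exp(-r*dt) * [p_u*12.033868 + p_m*5.696765 + p_d*1.429423] = 5.945982


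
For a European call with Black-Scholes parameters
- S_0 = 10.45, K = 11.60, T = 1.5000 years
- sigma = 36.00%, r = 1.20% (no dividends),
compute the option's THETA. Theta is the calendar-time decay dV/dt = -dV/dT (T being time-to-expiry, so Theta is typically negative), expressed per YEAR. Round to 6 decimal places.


Answer: Theta = -0.658810

Derivation:
d1 = 0.0244878218; d2 = -0.4164203319
phi(d1) = 0.3988226848; exp(-qT) = 1.0000000000; exp(-rT) = 0.9821610324
Theta = -S*exp(-qT)*phi(d1)*sigma/(2*sqrt(T)) - r*K*exp(-rT)*N(d2) + q*S*exp(-qT)*N(d1)
N(d1) = 0.5097682512; N(d2) = 0.3385512266; sqrt(T) = 1.2247448714
Term 1 = -10.4500 * 1.0000000000 * 0.3988226848 * 0.3600 / (2 * 1.2247448714) = -0.6125238714
Term 2 = -0.0120 * 11.6000 * 0.9821610324 * 0.3385512266 = -0.0462856457
Term 3 = 0 (no dividend yield, q = 0)
Theta = -0.6125238714 + (-0.0462856457) + (0.0000000000) = -0.658810


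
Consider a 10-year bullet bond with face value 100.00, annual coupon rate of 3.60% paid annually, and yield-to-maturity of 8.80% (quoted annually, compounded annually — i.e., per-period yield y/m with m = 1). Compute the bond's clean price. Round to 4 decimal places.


Coupon per period c = face * coupon_rate / m = 3.600000
Periods per year m = 1; per-period yield y/m = 0.088000
Number of cashflows N = 10
Cashflows (t years, CF_t, discount factor 1/(1+y/m)^(m*t), PV):
  t = 1.0000: CF_t = 3.600000, DF = 0.919118, PV = 3.308824
  t = 2.0000: CF_t = 3.600000, DF = 0.844777, PV = 3.041198
  t = 3.0000: CF_t = 3.600000, DF = 0.776450, PV = 2.795219
  t = 4.0000: CF_t = 3.600000, DF = 0.713649, PV = 2.569135
  t = 5.0000: CF_t = 3.600000, DF = 0.655927, PV = 2.361337
  t = 6.0000: CF_t = 3.600000, DF = 0.602874, PV = 2.170347
  t = 7.0000: CF_t = 3.600000, DF = 0.554112, PV = 1.994804
  t = 8.0000: CF_t = 3.600000, DF = 0.509294, PV = 1.833460
  t = 9.0000: CF_t = 3.600000, DF = 0.468101, PV = 1.685165
  t = 10.0000: CF_t = 103.600000, DF = 0.430240, PV = 44.572891
Price P = sum_t PV_t = 66.332379

Answer: Price = 66.3324


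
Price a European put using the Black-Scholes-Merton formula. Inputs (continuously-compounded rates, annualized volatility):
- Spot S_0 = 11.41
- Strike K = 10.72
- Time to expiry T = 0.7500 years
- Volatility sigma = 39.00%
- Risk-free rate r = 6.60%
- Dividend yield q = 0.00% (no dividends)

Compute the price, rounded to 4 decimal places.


Answer: Price = 0.9232

Derivation:
d1 = (ln(S/K) + (r - q + 0.5*sigma^2) * T) / (sigma * sqrt(T)) = 0.50012303
d2 = d1 - sigma * sqrt(T) = 0.16237313
exp(-rT) = 0.95170516; exp(-qT) = 1.00000000
P = K * exp(-rT) * N(-d2) - S_0 * exp(-qT) * N(-d1)
N(-d1) = 0.30849422; N(-d2) = 0.43550602
P = 10.7200 * 0.95170516 * 0.43550602 - 11.4100 * 1.00000000 * 0.30849422 = 0.9232


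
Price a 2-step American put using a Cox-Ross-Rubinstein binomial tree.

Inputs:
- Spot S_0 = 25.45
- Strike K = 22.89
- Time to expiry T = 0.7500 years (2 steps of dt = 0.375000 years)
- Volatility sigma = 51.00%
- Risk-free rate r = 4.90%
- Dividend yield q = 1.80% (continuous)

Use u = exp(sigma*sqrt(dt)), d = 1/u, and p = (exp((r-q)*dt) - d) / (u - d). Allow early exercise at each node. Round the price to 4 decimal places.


Answer: Price = V(0,0) = 2.7902

Derivation:
dt = T/N = 0.375000
u = exp(sigma*sqrt(dt)) = 1.366578; d = 1/u = 0.731755
p = (exp((r-q)*dt) - d) / (u - d) = 0.440970
Discount per step: exp(-r*dt) = 0.981793
Stock lattice S(k, i) with i counting down-moves:
  k=0: S(0,0) = 25.4500
  k=1: S(1,0) = 34.7794; S(1,1) = 18.6232
  k=2: S(2,0) = 47.5288; S(2,1) = 25.4500; S(2,2) = 13.6276
Terminal payoffs V(N, i) = max(K - S_T, 0):
  V(2,0) = 0.000000; V(2,1) = 0.000000; V(2,2) = 9.262418
Backward induction: V(k, i) = exp(-r*dt) * [p * V(k+1, i) + (1-p) * V(k+1, i+1)]; then take max(V_cont, immediate exercise) for American.
  V(1,0) = exp(-r*dt) * [p*0.000000 + (1-p)*0.000000] = 0.000000; exercise = 0.000000; V(1,0) = max -> 0.000000
  V(1,1) = exp(-r*dt) * [p*0.000000 + (1-p)*9.262418] = 5.083693; exercise = 4.266843; V(1,1) = max -> 5.083693
  V(0,0) = exp(-r*dt) * [p*0.000000 + (1-p)*5.083693] = 2.790193; exercise = 0.000000; V(0,0) = max -> 2.790193


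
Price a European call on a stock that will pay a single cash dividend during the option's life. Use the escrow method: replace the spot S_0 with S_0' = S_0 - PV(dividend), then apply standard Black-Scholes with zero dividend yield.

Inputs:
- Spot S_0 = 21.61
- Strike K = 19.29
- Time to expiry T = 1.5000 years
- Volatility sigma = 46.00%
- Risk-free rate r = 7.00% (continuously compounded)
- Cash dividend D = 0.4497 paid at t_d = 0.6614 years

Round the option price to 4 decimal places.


PV(D) = D * exp(-r * t_d) = 0.4497 * 0.95475740 = 0.42935440
S_0' = S_0 - PV(D) = 21.6100 - 0.42935440 = 21.18064560
d1 = (ln(S_0'/K) + (r + sigma^2/2)*T) / (sigma*sqrt(T)) = 0.63402911
d2 = d1 - sigma*sqrt(T) = 0.07064647
exp(-rT) = 0.90032452
N(d1) = 0.73696909; N(d2) = 0.52816044
C = S_0' * N(d1) - K * exp(-rT) * N(d2) = 21.18064560 * 0.73696909 - 19.2900 * 0.90032452 * 0.52816044 = 6.4368

Answer: Price = 6.4368


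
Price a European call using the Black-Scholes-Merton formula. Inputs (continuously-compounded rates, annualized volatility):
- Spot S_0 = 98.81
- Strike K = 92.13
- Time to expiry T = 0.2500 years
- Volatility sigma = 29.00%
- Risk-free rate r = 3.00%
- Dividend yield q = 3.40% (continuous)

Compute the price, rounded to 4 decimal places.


Answer: Price = 9.3467

Derivation:
d1 = (ln(S/K) + (r - q + 0.5*sigma^2) * T) / (sigma * sqrt(T)) = 0.54834959
d2 = d1 - sigma * sqrt(T) = 0.40334959
exp(-rT) = 0.99252805; exp(-qT) = 0.99153602
C = S_0 * exp(-qT) * N(d1) - K * exp(-rT) * N(d2)
N(d1) = 0.70827406; N(d2) = 0.65665447
C = 98.8100 * 0.99153602 * 0.70827406 - 92.1300 * 0.99252805 * 0.65665447 = 9.3467


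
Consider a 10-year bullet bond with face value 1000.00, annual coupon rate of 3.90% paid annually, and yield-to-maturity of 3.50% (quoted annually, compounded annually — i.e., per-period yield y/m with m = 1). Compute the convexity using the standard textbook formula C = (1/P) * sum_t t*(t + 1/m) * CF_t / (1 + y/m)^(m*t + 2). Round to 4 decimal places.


Coupon per period c = face * coupon_rate / m = 39.000000
Periods per year m = 1; per-period yield y/m = 0.035000
Number of cashflows N = 10
Cashflows (t years, CF_t, discount factor 1/(1+y/m)^(m*t), PV):
  t = 1.0000: CF_t = 39.000000, DF = 0.966184, PV = 37.681159
  t = 2.0000: CF_t = 39.000000, DF = 0.933511, PV = 36.406917
  t = 3.0000: CF_t = 39.000000, DF = 0.901943, PV = 35.175766
  t = 4.0000: CF_t = 39.000000, DF = 0.871442, PV = 33.986247
  t = 5.0000: CF_t = 39.000000, DF = 0.841973, PV = 32.836954
  t = 6.0000: CF_t = 39.000000, DF = 0.813501, PV = 31.726525
  t = 7.0000: CF_t = 39.000000, DF = 0.785991, PV = 30.653647
  t = 8.0000: CF_t = 39.000000, DF = 0.759412, PV = 29.617051
  t = 9.0000: CF_t = 39.000000, DF = 0.733731, PV = 28.615508
  t = 10.0000: CF_t = 1039.000000, DF = 0.708919, PV = 736.566647
Price P = sum_t PV_t = 1033.266421
Convexity numerator sum_t t*(t + 1/m) * CF_t / (1+y/m)^(m*t + 2):
  t = 1.0000: term = 70.351531
  t = 2.0000: term = 203.917481
  t = 3.0000: term = 394.043442
  t = 4.0000: term = 634.530503
  t = 5.0000: term = 919.609424
  t = 6.0000: term = 1243.916129
  t = 7.0000: term = 1602.468443
  t = 8.0000: term = 1990.644029
  t = 9.0000: term = 2404.159455
  t = 10.0000: term = 75635.213161
Convexity = (1/P) * sum = 85098.853599 / 1033.266421 = 82.359062

Answer: Convexity = 82.3591


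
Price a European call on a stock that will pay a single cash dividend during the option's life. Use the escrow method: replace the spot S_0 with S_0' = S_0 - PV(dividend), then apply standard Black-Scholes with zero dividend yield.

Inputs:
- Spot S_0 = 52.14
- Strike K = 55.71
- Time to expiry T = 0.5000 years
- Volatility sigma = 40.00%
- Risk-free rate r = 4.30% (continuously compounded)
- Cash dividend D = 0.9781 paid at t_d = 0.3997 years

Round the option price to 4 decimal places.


Answer: Price = 4.4180

Derivation:
PV(D) = D * exp(-r * t_d) = 0.9781 * 0.98295976 = 0.96143294
S_0' = S_0 - PV(D) = 52.1400 - 0.96143294 = 51.17856706
d1 = (ln(S_0'/K) + (r + sigma^2/2)*T) / (sigma*sqrt(T)) = -0.08251523
d2 = d1 - sigma*sqrt(T) = -0.36535794
exp(-rT) = 0.97872948
N(d1) = 0.46711850; N(d2) = 0.35742212
C = S_0' * N(d1) - K * exp(-rT) * N(d2) = 51.17856706 * 0.46711850 - 55.7100 * 0.97872948 * 0.35742212 = 4.4180


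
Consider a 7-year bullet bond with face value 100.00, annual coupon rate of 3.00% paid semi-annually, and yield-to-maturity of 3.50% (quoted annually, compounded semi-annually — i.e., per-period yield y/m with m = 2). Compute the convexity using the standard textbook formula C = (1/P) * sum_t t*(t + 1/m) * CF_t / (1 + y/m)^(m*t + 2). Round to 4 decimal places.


Answer: Convexity = 44.5170

Derivation:
Coupon per period c = face * coupon_rate / m = 1.500000
Periods per year m = 2; per-period yield y/m = 0.017500
Number of cashflows N = 14
Cashflows (t years, CF_t, discount factor 1/(1+y/m)^(m*t), PV):
  t = 0.5000: CF_t = 1.500000, DF = 0.982801, PV = 1.474201
  t = 1.0000: CF_t = 1.500000, DF = 0.965898, PV = 1.448847
  t = 1.5000: CF_t = 1.500000, DF = 0.949285, PV = 1.423928
  t = 2.0000: CF_t = 1.500000, DF = 0.932959, PV = 1.399438
  t = 2.5000: CF_t = 1.500000, DF = 0.916913, PV = 1.375369
  t = 3.0000: CF_t = 1.500000, DF = 0.901143, PV = 1.351714
  t = 3.5000: CF_t = 1.500000, DF = 0.885644, PV = 1.328466
  t = 4.0000: CF_t = 1.500000, DF = 0.870412, PV = 1.305617
  t = 4.5000: CF_t = 1.500000, DF = 0.855441, PV = 1.283162
  t = 5.0000: CF_t = 1.500000, DF = 0.840729, PV = 1.261093
  t = 5.5000: CF_t = 1.500000, DF = 0.826269, PV = 1.239403
  t = 6.0000: CF_t = 1.500000, DF = 0.812058, PV = 1.218087
  t = 6.5000: CF_t = 1.500000, DF = 0.798091, PV = 1.197137
  t = 7.0000: CF_t = 101.500000, DF = 0.784365, PV = 79.613037
Price P = sum_t PV_t = 96.919499
Convexity numerator sum_t t*(t + 1/m) * CF_t / (1+y/m)^(m*t + 2):
  t = 0.5000: term = 0.711964
  t = 1.0000: term = 2.099157
  t = 1.5000: term = 4.126106
  t = 2.0000: term = 6.758569
  t = 2.5000: term = 9.963492
  t = 3.0000: term = 13.708982
  t = 3.5000: term = 17.964268
  t = 4.0000: term = 22.699672
  t = 4.5000: term = 27.886575
  t = 5.0000: term = 33.497388
  t = 5.5000: term = 39.505519
  t = 6.0000: term = 45.885346
  t = 6.5000: term = 52.612191
  t = 7.0000: term = 4037.147894
Convexity = (1/P) * sum = 4314.567124 / 96.919499 = 44.517019


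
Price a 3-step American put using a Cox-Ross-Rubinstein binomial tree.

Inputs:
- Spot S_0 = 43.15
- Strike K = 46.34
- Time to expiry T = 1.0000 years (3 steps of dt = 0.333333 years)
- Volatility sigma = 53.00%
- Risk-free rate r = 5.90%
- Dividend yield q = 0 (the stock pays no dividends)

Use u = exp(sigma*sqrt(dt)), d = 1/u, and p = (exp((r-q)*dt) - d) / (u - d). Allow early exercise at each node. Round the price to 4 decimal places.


dt = T/N = 0.333333
u = exp(sigma*sqrt(dt)) = 1.357976; d = 1/u = 0.736390
p = (exp((r-q)*dt) - d) / (u - d) = 0.456045
Discount per step: exp(-r*dt) = 0.980525
Stock lattice S(k, i) with i counting down-moves:
  k=0: S(0,0) = 43.1500
  k=1: S(1,0) = 58.5967; S(1,1) = 31.7752
  k=2: S(2,0) = 79.5729; S(2,1) = 43.1500; S(2,2) = 23.3989
  k=3: S(3,0) = 108.0581; S(3,1) = 58.5967; S(3,2) = 31.7752; S(3,3) = 17.2307
Terminal payoffs V(N, i) = max(K - S_T, 0):
  V(3,0) = 0.000000; V(3,1) = 0.000000; V(3,2) = 14.564779; V(3,3) = 29.109252
Backward induction: V(k, i) = exp(-r*dt) * [p * V(k+1, i) + (1-p) * V(k+1, i+1)]; then take max(V_cont, immediate exercise) for American.
  V(2,0) = exp(-r*dt) * [p*0.000000 + (1-p)*0.000000] = 0.000000; exercise = 0.000000; V(2,0) = max -> 0.000000
  V(2,1) = exp(-r*dt) * [p*0.000000 + (1-p)*14.564779] = 7.768294; exercise = 3.190000; V(2,1) = max -> 7.768294
  V(2,2) = exp(-r*dt) * [p*14.564779 + (1-p)*29.109252] = 22.038600; exercise = 22.941050; V(2,2) = max -> 22.941050
  V(1,0) = exp(-r*dt) * [p*0.000000 + (1-p)*7.768294] = 4.143310; exercise = 0.000000; V(1,0) = max -> 4.143310
  V(1,1) = exp(-r*dt) * [p*7.768294 + (1-p)*22.941050] = 15.709576; exercise = 14.564779; V(1,1) = max -> 15.709576
  V(0,0) = exp(-r*dt) * [p*4.143310 + (1-p)*15.709576] = 10.231624; exercise = 3.190000; V(0,0) = max -> 10.231624

Answer: Price = V(0,0) = 10.2316


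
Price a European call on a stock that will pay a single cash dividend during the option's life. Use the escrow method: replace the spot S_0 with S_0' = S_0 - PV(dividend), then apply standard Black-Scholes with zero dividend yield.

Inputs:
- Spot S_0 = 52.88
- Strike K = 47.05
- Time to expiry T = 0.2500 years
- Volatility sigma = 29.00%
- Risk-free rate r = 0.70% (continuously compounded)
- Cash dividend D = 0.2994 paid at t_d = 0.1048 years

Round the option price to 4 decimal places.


PV(D) = D * exp(-r * t_d) = 0.2994 * 0.99926667 = 0.29918044
S_0' = S_0 - PV(D) = 52.8800 - 0.29918044 = 52.58081956
d1 = (ln(S_0'/K) + (r + sigma^2/2)*T) / (sigma*sqrt(T)) = 0.85105545
d2 = d1 - sigma*sqrt(T) = 0.70605545
exp(-rT) = 0.99825153
N(d1) = 0.80263072; N(d2) = 0.75992317
C = S_0' * N(d1) - K * exp(-rT) * N(d2) = 52.58081956 * 0.80263072 - 47.0500 * 0.99825153 * 0.75992317 = 6.5111

Answer: Price = 6.5111


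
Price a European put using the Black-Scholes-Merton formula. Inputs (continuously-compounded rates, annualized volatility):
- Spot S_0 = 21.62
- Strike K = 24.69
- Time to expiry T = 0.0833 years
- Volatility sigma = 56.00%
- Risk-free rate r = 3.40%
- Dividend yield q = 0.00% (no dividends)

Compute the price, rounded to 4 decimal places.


d1 = (ln(S/K) + (r - q + 0.5*sigma^2) * T) / (sigma * sqrt(T)) = -0.72318834
d2 = d1 - sigma * sqrt(T) = -0.88481408
exp(-rT) = 0.99717181; exp(-qT) = 1.00000000
P = K * exp(-rT) * N(-d2) - S_0 * exp(-qT) * N(-d1)
N(-d1) = 0.76521791; N(-d2) = 0.81187154
P = 24.6900 * 0.99717181 * 0.81187154 - 21.6200 * 1.00000000 * 0.76521791 = 3.4444

Answer: Price = 3.4444


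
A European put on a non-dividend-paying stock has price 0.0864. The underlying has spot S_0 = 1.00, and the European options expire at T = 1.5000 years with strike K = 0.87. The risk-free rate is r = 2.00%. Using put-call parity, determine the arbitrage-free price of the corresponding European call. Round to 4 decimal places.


Put-call parity: C - P = S_0 * exp(-qT) - K * exp(-rT).
S_0 * exp(-qT) = 1.0000 * 1.00000000 = 1.00000000
K * exp(-rT) = 0.8700 * 0.97044553 = 0.84428761
C = P + S*exp(-qT) - K*exp(-rT)
C = 0.0864 + 1.00000000 - 0.84428761 = 0.2421

Answer: Call price = 0.2421


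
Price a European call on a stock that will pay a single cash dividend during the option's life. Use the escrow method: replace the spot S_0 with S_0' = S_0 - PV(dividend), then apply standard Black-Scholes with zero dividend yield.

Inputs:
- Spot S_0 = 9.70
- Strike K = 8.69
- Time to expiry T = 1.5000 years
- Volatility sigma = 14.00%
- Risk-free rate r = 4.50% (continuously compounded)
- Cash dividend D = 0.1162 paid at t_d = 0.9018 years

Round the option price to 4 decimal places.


Answer: Price = 1.5994

Derivation:
PV(D) = D * exp(-r * t_d) = 0.1162 * 0.96023138 = 0.11157889
S_0' = S_0 - PV(D) = 9.7000 - 0.11157889 = 9.58842111
d1 = (ln(S_0'/K) + (r + sigma^2/2)*T) / (sigma*sqrt(T)) = 1.05318318
d2 = d1 - sigma*sqrt(T) = 0.88171889
exp(-rT) = 0.93472772
N(d1) = 0.85387148; N(d2) = 0.81103558
C = S_0' * N(d1) - K * exp(-rT) * N(d2) = 9.58842111 * 0.85387148 - 8.6900 * 0.93472772 * 0.81103558 = 1.5994


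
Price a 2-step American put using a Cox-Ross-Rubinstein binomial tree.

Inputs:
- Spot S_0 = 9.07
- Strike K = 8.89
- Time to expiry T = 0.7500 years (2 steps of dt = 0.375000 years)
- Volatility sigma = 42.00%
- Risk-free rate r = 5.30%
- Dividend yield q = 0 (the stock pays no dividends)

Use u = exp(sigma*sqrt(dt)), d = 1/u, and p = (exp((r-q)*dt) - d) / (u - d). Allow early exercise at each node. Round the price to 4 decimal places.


Answer: Price = V(0,0) = 0.9666

Derivation:
dt = T/N = 0.375000
u = exp(sigma*sqrt(dt)) = 1.293299; d = 1/u = 0.773216
p = (exp((r-q)*dt) - d) / (u - d) = 0.474650
Discount per step: exp(-r*dt) = 0.980321
Stock lattice S(k, i) with i counting down-moves:
  k=0: S(0,0) = 9.0700
  k=1: S(1,0) = 11.7302; S(1,1) = 7.0131
  k=2: S(2,0) = 15.1707; S(2,1) = 9.0700; S(2,2) = 5.4226
Terminal payoffs V(N, i) = max(K - S_T, 0):
  V(2,0) = 0.000000; V(2,1) = 0.000000; V(2,2) = 3.467378
Backward induction: V(k, i) = exp(-r*dt) * [p * V(k+1, i) + (1-p) * V(k+1, i+1)]; then take max(V_cont, immediate exercise) for American.
  V(1,0) = exp(-r*dt) * [p*0.000000 + (1-p)*0.000000] = 0.000000; exercise = 0.000000; V(1,0) = max -> 0.000000
  V(1,1) = exp(-r*dt) * [p*0.000000 + (1-p)*3.467378] = 1.785739; exercise = 1.876928; V(1,1) = max -> 1.876928
  V(0,0) = exp(-r*dt) * [p*0.000000 + (1-p)*1.876928] = 0.966639; exercise = 0.000000; V(0,0) = max -> 0.966639


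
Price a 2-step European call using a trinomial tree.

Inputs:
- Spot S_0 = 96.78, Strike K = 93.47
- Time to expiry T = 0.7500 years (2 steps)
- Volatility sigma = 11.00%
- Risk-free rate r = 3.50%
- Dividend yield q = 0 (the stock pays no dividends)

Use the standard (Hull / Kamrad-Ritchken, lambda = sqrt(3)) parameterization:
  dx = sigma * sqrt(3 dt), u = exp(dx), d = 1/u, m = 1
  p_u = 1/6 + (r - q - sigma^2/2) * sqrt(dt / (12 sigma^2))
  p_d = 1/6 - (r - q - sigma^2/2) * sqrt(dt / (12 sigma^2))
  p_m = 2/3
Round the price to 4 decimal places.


Answer: Price = V(0,0) = 7.1035

Derivation:
dt = T/N = 0.375000; dx = sigma*sqrt(3*dt) = 0.116673
u = exp(dx) = 1.123751; d = 1/u = 0.889876
p_u = 0.213191, p_m = 0.666667, p_d = 0.120142
Discount per step: exp(-r*dt) = 0.986961
Stock lattice S(k, j) with j the centered position index:
  k=0: S(0,+0) = 96.7800
  k=1: S(1,-1) = 86.1222; S(1,+0) = 96.7800; S(1,+1) = 108.7567
  k=2: S(2,-2) = 76.6382; S(2,-1) = 86.1222; S(2,+0) = 96.7800; S(2,+1) = 108.7567; S(2,+2) = 122.2155
Terminal payoffs V(N, j) = max(S_T - K, 0):
  V(2,-2) = 0.000000; V(2,-1) = 0.000000; V(2,+0) = 3.310000; V(2,+1) = 15.286668; V(2,+2) = 28.745466
Backward induction: V(k, j) = exp(-r*dt) * [p_u * V(k+1, j+1) + p_m * V(k+1, j) + p_d * V(k+1, j-1)]
  V(1,-1) = exp(-r*dt) * [p_u*3.310000 + p_m*0.000000 + p_d*0.000000] = 0.696461
  V(1,+0) = exp(-r*dt) * [p_u*15.286668 + p_m*3.310000 + p_d*0.000000] = 5.394380
  V(1,+1) = exp(-r*dt) * [p_u*28.745466 + p_m*15.286668 + p_d*3.310000] = 16.499082
  V(0,+0) = exp(-r*dt) * [p_u*16.499082 + p_m*5.394380 + p_d*0.696461] = 7.103536


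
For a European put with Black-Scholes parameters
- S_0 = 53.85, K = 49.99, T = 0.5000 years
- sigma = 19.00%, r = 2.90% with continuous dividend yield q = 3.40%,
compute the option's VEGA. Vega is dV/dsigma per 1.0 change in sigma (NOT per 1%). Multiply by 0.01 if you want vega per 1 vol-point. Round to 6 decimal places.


d1 = 0.6021901339; d2 = 0.4678398455
phi(d1) = 0.3327862084; exp(-qT) = 0.9831436846; exp(-rT) = 0.9856046187
Vega = S * exp(-qT) * phi(d1) * sqrt(T) = 53.8500 * 0.9831436846 * 0.3327862084 * 0.7071067812 = 12.458135

Answer: Vega = 12.458135


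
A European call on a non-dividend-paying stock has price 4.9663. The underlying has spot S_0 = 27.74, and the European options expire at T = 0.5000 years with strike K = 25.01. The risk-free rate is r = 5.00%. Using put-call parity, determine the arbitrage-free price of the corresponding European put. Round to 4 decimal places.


Put-call parity: C - P = S_0 * exp(-qT) - K * exp(-rT).
S_0 * exp(-qT) = 27.7400 * 1.00000000 = 27.74000000
K * exp(-rT) = 25.0100 * 0.97530991 = 24.39250090
P = C - S*exp(-qT) + K*exp(-rT)
P = 4.9663 - 27.74000000 + 24.39250090 = 1.6188

Answer: Put price = 1.6188


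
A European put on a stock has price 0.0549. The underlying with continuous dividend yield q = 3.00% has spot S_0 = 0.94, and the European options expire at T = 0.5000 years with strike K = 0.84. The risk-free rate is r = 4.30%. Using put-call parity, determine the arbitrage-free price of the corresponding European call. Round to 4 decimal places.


Put-call parity: C - P = S_0 * exp(-qT) - K * exp(-rT).
S_0 * exp(-qT) = 0.9400 * 0.98511194 = 0.92600522
K * exp(-rT) = 0.8400 * 0.97872948 = 0.82213276
C = P + S*exp(-qT) - K*exp(-rT)
C = 0.0549 + 0.92600522 - 0.82213276 = 0.1588

Answer: Call price = 0.1588


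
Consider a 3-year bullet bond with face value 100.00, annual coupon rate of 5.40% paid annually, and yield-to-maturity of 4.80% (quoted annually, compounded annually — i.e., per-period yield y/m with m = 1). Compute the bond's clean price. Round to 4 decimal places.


Answer: Price = 101.6401

Derivation:
Coupon per period c = face * coupon_rate / m = 5.400000
Periods per year m = 1; per-period yield y/m = 0.048000
Number of cashflows N = 3
Cashflows (t years, CF_t, discount factor 1/(1+y/m)^(m*t), PV):
  t = 1.0000: CF_t = 5.400000, DF = 0.954198, PV = 5.152672
  t = 2.0000: CF_t = 5.400000, DF = 0.910495, PV = 4.916672
  t = 3.0000: CF_t = 105.400000, DF = 0.868793, PV = 91.570748
Price P = sum_t PV_t = 101.640092


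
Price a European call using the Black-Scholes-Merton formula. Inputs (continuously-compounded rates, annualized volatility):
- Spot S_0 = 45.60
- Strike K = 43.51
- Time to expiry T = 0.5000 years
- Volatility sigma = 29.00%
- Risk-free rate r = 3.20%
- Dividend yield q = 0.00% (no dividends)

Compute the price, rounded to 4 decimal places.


d1 = (ln(S/K) + (r - q + 0.5*sigma^2) * T) / (sigma * sqrt(T)) = 0.40935104
d2 = d1 - sigma * sqrt(T) = 0.20429007
exp(-rT) = 0.98412732; exp(-qT) = 1.00000000
C = S_0 * exp(-qT) * N(d1) - K * exp(-rT) * N(d2)
N(d1) = 0.65885897; N(d2) = 0.58093659
C = 45.6000 * 1.00000000 * 0.65885897 - 43.5100 * 0.98412732 * 0.58093659 = 5.1686

Answer: Price = 5.1686


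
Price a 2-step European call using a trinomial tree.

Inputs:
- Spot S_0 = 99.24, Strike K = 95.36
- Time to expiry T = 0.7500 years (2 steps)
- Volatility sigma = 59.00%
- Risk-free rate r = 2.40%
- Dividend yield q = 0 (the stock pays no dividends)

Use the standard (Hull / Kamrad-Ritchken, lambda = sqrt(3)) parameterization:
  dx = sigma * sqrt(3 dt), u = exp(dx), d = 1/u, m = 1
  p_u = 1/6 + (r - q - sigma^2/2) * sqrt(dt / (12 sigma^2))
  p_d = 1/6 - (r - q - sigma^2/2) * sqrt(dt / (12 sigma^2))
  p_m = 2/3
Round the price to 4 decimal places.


dt = T/N = 0.375000; dx = sigma*sqrt(3*dt) = 0.625790
u = exp(dx) = 1.869722; d = 1/u = 0.534839
p_u = 0.121708, p_m = 0.666667, p_d = 0.211625
Discount per step: exp(-r*dt) = 0.991040
Stock lattice S(k, j) with j the centered position index:
  k=0: S(0,+0) = 99.2400
  k=1: S(1,-1) = 53.0774; S(1,+0) = 99.2400; S(1,+1) = 185.5512
  k=2: S(2,-2) = 28.3879; S(2,-1) = 53.0774; S(2,+0) = 99.2400; S(2,+1) = 185.5512; S(2,+2) = 346.9290
Terminal payoffs V(N, j) = max(S_T - K, 0):
  V(2,-2) = 0.000000; V(2,-1) = 0.000000; V(2,+0) = 3.880000; V(2,+1) = 90.191164; V(2,+2) = 251.569005
Backward induction: V(k, j) = exp(-r*dt) * [p_u * V(k+1, j+1) + p_m * V(k+1, j) + p_d * V(k+1, j-1)]
  V(1,-1) = exp(-r*dt) * [p_u*3.880000 + p_m*0.000000 + p_d*0.000000] = 0.467998
  V(1,+0) = exp(-r*dt) * [p_u*90.191164 + p_m*3.880000 + p_d*0.000000] = 13.442169
  V(1,+1) = exp(-r*dt) * [p_u*251.569005 + p_m*90.191164 + p_d*3.880000] = 90.746220
  V(0,+0) = exp(-r*dt) * [p_u*90.746220 + p_m*13.442169 + p_d*0.467998] = 19.924934

Answer: Price = V(0,0) = 19.9249


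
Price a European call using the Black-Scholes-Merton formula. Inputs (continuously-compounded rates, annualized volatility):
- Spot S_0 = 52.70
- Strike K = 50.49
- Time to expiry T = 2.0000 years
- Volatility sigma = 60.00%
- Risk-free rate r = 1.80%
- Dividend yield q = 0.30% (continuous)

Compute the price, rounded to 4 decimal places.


d1 = (ln(S/K) + (r - q + 0.5*sigma^2) * T) / (sigma * sqrt(T)) = 0.51010702
d2 = d1 - sigma * sqrt(T) = -0.33842112
exp(-rT) = 0.96464029; exp(-qT) = 0.99401796
C = S_0 * exp(-qT) * N(d1) - K * exp(-rT) * N(d2)
N(d1) = 0.69501176; N(d2) = 0.36752293
C = 52.7000 * 0.99401796 * 0.69501176 - 50.4900 * 0.96464029 * 0.36752293 = 18.5079

Answer: Price = 18.5079


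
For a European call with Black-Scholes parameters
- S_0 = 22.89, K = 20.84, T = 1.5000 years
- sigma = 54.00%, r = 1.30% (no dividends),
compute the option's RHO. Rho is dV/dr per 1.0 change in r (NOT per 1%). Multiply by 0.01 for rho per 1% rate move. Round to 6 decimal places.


d1 = 0.5020333816; d2 = -0.1593288489
phi(d1) = 0.3517068400; exp(-qT) = 1.0000000000; exp(-rT) = 0.9806888952
N(d2) = 0.4367048965
Rho = K*T*exp(-rT)*N(d2) = 20.8400 * 1.5000 * 0.9806888952 * 0.4367048965 = 13.387772

Answer: Rho = 13.387772


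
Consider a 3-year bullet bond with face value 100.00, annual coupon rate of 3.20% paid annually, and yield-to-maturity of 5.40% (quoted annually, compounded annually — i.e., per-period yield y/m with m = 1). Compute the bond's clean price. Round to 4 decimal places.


Coupon per period c = face * coupon_rate / m = 3.200000
Periods per year m = 1; per-period yield y/m = 0.054000
Number of cashflows N = 3
Cashflows (t years, CF_t, discount factor 1/(1+y/m)^(m*t), PV):
  t = 1.0000: CF_t = 3.200000, DF = 0.948767, PV = 3.036053
  t = 2.0000: CF_t = 3.200000, DF = 0.900158, PV = 2.880506
  t = 3.0000: CF_t = 103.200000, DF = 0.854040, PV = 88.136919
Price P = sum_t PV_t = 94.053478

Answer: Price = 94.0535


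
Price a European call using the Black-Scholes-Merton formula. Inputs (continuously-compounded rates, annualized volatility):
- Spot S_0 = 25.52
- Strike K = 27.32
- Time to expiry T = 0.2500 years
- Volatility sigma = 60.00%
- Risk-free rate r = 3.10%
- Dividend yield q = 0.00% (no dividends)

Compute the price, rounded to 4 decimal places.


d1 = (ln(S/K) + (r - q + 0.5*sigma^2) * T) / (sigma * sqrt(T)) = -0.05135525
d2 = d1 - sigma * sqrt(T) = -0.35135525
exp(-rT) = 0.99227995; exp(-qT) = 1.00000000
C = S_0 * exp(-qT) * N(d1) - K * exp(-rT) * N(d2)
N(d1) = 0.47952122; N(d2) = 0.36266092
C = 25.5200 * 1.00000000 * 0.47952122 - 27.3200 * 0.99227995 * 0.36266092 = 2.4060

Answer: Price = 2.4060


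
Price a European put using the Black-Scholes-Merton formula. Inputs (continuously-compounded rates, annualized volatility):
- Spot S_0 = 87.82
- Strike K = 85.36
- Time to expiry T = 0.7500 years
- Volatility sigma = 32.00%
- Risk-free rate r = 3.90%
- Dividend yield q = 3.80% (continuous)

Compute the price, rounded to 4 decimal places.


d1 = (ln(S/K) + (r - q + 0.5*sigma^2) * T) / (sigma * sqrt(T)) = 0.24379213
d2 = d1 - sigma * sqrt(T) = -0.03333599
exp(-rT) = 0.97117364; exp(-qT) = 0.97190229
P = K * exp(-rT) * N(-d2) - S_0 * exp(-qT) * N(-d1)
N(-d1) = 0.40369591; N(-d2) = 0.51329667
P = 85.3600 * 0.97117364 * 0.51329667 - 87.8200 * 0.97190229 * 0.40369591 = 8.0955

Answer: Price = 8.0955


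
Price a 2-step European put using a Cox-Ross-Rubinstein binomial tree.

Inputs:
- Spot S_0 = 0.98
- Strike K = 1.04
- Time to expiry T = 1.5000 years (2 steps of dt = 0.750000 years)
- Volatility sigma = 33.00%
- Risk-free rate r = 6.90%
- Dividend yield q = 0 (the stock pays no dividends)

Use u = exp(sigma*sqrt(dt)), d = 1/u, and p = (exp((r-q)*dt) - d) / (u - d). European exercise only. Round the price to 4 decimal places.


Answer: Price = V(0,0) = 0.1278

Derivation:
dt = T/N = 0.750000
u = exp(sigma*sqrt(dt)) = 1.330811; d = 1/u = 0.751422
p = (exp((r-q)*dt) - d) / (u - d) = 0.520705
Discount per step: exp(-r*dt) = 0.949566
Stock lattice S(k, i) with i counting down-moves:
  k=0: S(0,0) = 0.9800
  k=1: S(1,0) = 1.3042; S(1,1) = 0.7364
  k=2: S(2,0) = 1.7356; S(2,1) = 0.9800; S(2,2) = 0.5533
Terminal payoffs V(N, i) = max(K - S_T, 0):
  V(2,0) = 0.000000; V(2,1) = 0.060000; V(2,2) = 0.486658
Backward induction: V(k, i) = exp(-r*dt) * [p * V(k+1, i) + (1-p) * V(k+1, i+1)].
  V(1,0) = exp(-r*dt) * [p*0.000000 + (1-p)*0.060000] = 0.027307
  V(1,1) = exp(-r*dt) * [p*0.060000 + (1-p)*0.486658] = 0.251156
  V(0,0) = exp(-r*dt) * [p*0.027307 + (1-p)*0.251156] = 0.127809
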